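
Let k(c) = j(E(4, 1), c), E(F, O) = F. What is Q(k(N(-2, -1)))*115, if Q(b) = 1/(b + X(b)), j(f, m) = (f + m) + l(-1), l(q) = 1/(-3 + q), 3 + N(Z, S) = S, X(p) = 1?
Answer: 460/3 ≈ 153.33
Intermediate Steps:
N(Z, S) = -3 + S
j(f, m) = -¼ + f + m (j(f, m) = (f + m) + 1/(-3 - 1) = (f + m) + 1/(-4) = (f + m) - ¼ = -¼ + f + m)
k(c) = 15/4 + c (k(c) = -¼ + 4 + c = 15/4 + c)
Q(b) = 1/(1 + b) (Q(b) = 1/(b + 1) = 1/(1 + b))
Q(k(N(-2, -1)))*115 = 115/(1 + (15/4 + (-3 - 1))) = 115/(1 + (15/4 - 4)) = 115/(1 - ¼) = 115/(¾) = (4/3)*115 = 460/3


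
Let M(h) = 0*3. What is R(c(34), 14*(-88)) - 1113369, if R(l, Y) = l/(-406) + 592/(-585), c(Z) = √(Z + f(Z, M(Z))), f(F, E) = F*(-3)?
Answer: -651321457/585 - I*√17/203 ≈ -1.1134e+6 - 0.020311*I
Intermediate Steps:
M(h) = 0
f(F, E) = -3*F
c(Z) = √2*√(-Z) (c(Z) = √(Z - 3*Z) = √(-2*Z) = √2*√(-Z))
R(l, Y) = -592/585 - l/406 (R(l, Y) = l*(-1/406) + 592*(-1/585) = -l/406 - 592/585 = -592/585 - l/406)
R(c(34), 14*(-88)) - 1113369 = (-592/585 - √2*√(-1*34)/406) - 1113369 = (-592/585 - √2*√(-34)/406) - 1113369 = (-592/585 - √2*I*√34/406) - 1113369 = (-592/585 - I*√17/203) - 1113369 = -651321457/585 - I*√17/203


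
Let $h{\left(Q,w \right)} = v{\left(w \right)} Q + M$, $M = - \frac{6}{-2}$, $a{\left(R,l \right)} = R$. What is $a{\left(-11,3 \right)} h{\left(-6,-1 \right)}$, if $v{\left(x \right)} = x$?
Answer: $-99$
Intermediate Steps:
$M = 3$ ($M = \left(-6\right) \left(- \frac{1}{2}\right) = 3$)
$h{\left(Q,w \right)} = 3 + Q w$ ($h{\left(Q,w \right)} = w Q + 3 = Q w + 3 = 3 + Q w$)
$a{\left(-11,3 \right)} h{\left(-6,-1 \right)} = - 11 \left(3 - -6\right) = - 11 \left(3 + 6\right) = \left(-11\right) 9 = -99$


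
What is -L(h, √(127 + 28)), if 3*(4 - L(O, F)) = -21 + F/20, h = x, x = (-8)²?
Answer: -11 + √155/60 ≈ -10.792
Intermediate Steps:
x = 64
h = 64
L(O, F) = 11 - F/60 (L(O, F) = 4 - (-21 + F/20)/3 = 4 + (7 - F/60) = 11 - F/60)
-L(h, √(127 + 28)) = -(11 - √(127 + 28)/60) = -(11 - √155/60) = -11 + √155/60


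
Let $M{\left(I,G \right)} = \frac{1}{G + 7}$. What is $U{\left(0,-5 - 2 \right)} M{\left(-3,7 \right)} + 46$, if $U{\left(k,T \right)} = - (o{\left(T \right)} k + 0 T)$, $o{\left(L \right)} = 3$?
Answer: $46$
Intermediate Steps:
$M{\left(I,G \right)} = \frac{1}{7 + G}$
$U{\left(k,T \right)} = - 3 k$ ($U{\left(k,T \right)} = - (3 k + 0 T) = - (3 k + 0) = - 3 k$)
$U{\left(0,-5 - 2 \right)} M{\left(-3,7 \right)} + 46 = \frac{\left(-3\right) 0}{7 + 7} + 46 = \frac{0}{14} + 46 = 0 \cdot \frac{1}{14} + 46 = 0 + 46 = 46$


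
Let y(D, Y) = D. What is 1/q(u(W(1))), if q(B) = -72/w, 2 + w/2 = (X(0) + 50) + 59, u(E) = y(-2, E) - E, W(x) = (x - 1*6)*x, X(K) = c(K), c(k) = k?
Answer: -107/36 ≈ -2.9722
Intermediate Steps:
X(K) = K
W(x) = x*(-6 + x) (W(x) = (x - 6)*x = (-6 + x)*x = x*(-6 + x))
u(E) = -2 - E
w = 214 (w = -4 + 2*((0 + 50) + 59) = -4 + 2*(50 + 59) = -4 + 2*109 = -4 + 218 = 214)
q(B) = -36/107 (q(B) = -72/214 = -72*1/214 = -36/107)
1/q(u(W(1))) = 1/(-36/107) = -107/36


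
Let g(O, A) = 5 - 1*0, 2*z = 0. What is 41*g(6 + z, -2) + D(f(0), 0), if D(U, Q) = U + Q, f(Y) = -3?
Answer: 202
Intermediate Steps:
z = 0 (z = (½)*0 = 0)
D(U, Q) = Q + U
g(O, A) = 5 (g(O, A) = 5 + 0 = 5)
41*g(6 + z, -2) + D(f(0), 0) = 41*5 + (0 - 3) = 205 - 3 = 202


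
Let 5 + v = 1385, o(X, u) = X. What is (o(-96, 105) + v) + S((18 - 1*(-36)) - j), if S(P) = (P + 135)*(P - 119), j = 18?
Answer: -12909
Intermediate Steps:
v = 1380 (v = -5 + 1385 = 1380)
S(P) = (-119 + P)*(135 + P) (S(P) = (135 + P)*(-119 + P) = (-119 + P)*(135 + P))
(o(-96, 105) + v) + S((18 - 1*(-36)) - j) = (-96 + 1380) + (-16065 + ((18 - 1*(-36)) - 1*18)**2 + 16*((18 - 1*(-36)) - 1*18)) = 1284 + (-16065 + ((18 + 36) - 18)**2 + 16*((18 + 36) - 18)) = 1284 + (-16065 + (54 - 18)**2 + 16*(54 - 18)) = 1284 + (-16065 + 36**2 + 16*36) = 1284 + (-16065 + 1296 + 576) = 1284 - 14193 = -12909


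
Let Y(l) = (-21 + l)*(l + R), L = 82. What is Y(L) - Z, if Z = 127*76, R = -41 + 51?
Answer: -4040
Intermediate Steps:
R = 10
Y(l) = (-21 + l)*(10 + l) (Y(l) = (-21 + l)*(l + 10) = (-21 + l)*(10 + l))
Z = 9652
Y(L) - Z = (-210 + 82**2 - 11*82) - 1*9652 = (-210 + 6724 - 902) - 9652 = 5612 - 9652 = -4040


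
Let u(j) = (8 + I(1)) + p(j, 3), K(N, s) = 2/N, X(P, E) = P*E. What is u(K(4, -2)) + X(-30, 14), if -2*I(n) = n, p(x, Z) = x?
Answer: -412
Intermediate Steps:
I(n) = -n/2
X(P, E) = E*P
u(j) = 15/2 + j (u(j) = (8 - ½*1) + j = (8 - ½) + j = 15/2 + j)
u(K(4, -2)) + X(-30, 14) = (15/2 + 2/4) + 14*(-30) = (15/2 + 2*(¼)) - 420 = (15/2 + ½) - 420 = 8 - 420 = -412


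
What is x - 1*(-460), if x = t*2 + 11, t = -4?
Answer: 463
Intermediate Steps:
x = 3 (x = -4*2 + 11 = -8 + 11 = 3)
x - 1*(-460) = 3 - 1*(-460) = 3 + 460 = 463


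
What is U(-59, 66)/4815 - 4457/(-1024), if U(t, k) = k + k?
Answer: 7198541/1643520 ≈ 4.3800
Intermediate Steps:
U(t, k) = 2*k
U(-59, 66)/4815 - 4457/(-1024) = (2*66)/4815 - 4457/(-1024) = 132*(1/4815) - 4457*(-1/1024) = 44/1605 + 4457/1024 = 7198541/1643520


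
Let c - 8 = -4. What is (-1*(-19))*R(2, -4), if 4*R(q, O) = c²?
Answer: 76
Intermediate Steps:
c = 4 (c = 8 - 4 = 4)
R(q, O) = 4 (R(q, O) = (¼)*4² = (¼)*16 = 4)
(-1*(-19))*R(2, -4) = -1*(-19)*4 = 19*4 = 76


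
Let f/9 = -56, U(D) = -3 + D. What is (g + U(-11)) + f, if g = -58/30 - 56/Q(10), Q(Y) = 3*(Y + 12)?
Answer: -28643/55 ≈ -520.78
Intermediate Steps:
Q(Y) = 36 + 3*Y (Q(Y) = 3*(12 + Y) = 36 + 3*Y)
f = -504 (f = 9*(-56) = -504)
g = -153/55 (g = -58/30 - 56/(36 + 3*10) = -58*1/30 - 56/(36 + 30) = -29/15 - 56/66 = -29/15 - 56*1/66 = -29/15 - 28/33 = -153/55 ≈ -2.7818)
(g + U(-11)) + f = (-153/55 + (-3 - 11)) - 504 = (-153/55 - 14) - 504 = -923/55 - 504 = -28643/55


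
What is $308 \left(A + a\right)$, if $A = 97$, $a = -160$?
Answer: $-19404$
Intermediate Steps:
$308 \left(A + a\right) = 308 \left(97 - 160\right) = 308 \left(-63\right) = -19404$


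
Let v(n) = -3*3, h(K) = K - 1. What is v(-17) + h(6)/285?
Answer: -512/57 ≈ -8.9825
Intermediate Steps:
h(K) = -1 + K
v(n) = -9
v(-17) + h(6)/285 = -9 + (-1 + 6)/285 = -9 + 5*(1/285) = -9 + 1/57 = -512/57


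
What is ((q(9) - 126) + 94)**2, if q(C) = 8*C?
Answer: 1600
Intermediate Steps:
((q(9) - 126) + 94)**2 = ((8*9 - 126) + 94)**2 = ((72 - 126) + 94)**2 = (-54 + 94)**2 = 40**2 = 1600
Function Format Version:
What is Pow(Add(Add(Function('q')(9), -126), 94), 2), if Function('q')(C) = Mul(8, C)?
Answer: 1600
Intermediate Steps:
Pow(Add(Add(Function('q')(9), -126), 94), 2) = Pow(Add(Add(Mul(8, 9), -126), 94), 2) = Pow(Add(Add(72, -126), 94), 2) = Pow(Add(-54, 94), 2) = Pow(40, 2) = 1600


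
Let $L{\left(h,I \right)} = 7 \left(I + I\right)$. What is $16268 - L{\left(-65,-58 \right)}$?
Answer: $17080$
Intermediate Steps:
$L{\left(h,I \right)} = 14 I$ ($L{\left(h,I \right)} = 7 \cdot 2 I = 14 I$)
$16268 - L{\left(-65,-58 \right)} = 16268 - 14 \left(-58\right) = 16268 - -812 = 16268 + 812 = 17080$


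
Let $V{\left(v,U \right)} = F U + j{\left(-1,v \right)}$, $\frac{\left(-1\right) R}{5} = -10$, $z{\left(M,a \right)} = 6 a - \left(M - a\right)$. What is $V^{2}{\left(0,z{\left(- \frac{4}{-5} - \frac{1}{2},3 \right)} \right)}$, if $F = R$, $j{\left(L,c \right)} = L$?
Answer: $1069156$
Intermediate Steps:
$z{\left(M,a \right)} = - M + 7 a$
$R = 50$ ($R = \left(-5\right) \left(-10\right) = 50$)
$F = 50$
$V{\left(v,U \right)} = -1 + 50 U$ ($V{\left(v,U \right)} = 50 U - 1 = -1 + 50 U$)
$V^{2}{\left(0,z{\left(- \frac{4}{-5} - \frac{1}{2},3 \right)} \right)} = \left(-1 + 50 \left(- (- \frac{4}{-5} - \frac{1}{2}) + 7 \cdot 3\right)\right)^{2} = \left(-1 + 50 \left(- (\left(-4\right) \left(- \frac{1}{5}\right) - \frac{1}{2}) + 21\right)\right)^{2} = \left(-1 + 50 \left(- (\frac{4}{5} - \frac{1}{2}) + 21\right)\right)^{2} = \left(-1 + 50 \left(\left(-1\right) \frac{3}{10} + 21\right)\right)^{2} = \left(-1 + 50 \left(- \frac{3}{10} + 21\right)\right)^{2} = \left(-1 + 50 \cdot \frac{207}{10}\right)^{2} = \left(-1 + 1035\right)^{2} = 1034^{2} = 1069156$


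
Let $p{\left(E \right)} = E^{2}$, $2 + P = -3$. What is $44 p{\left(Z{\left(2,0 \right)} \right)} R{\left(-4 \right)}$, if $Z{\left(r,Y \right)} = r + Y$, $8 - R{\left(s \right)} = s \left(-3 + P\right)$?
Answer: $-4224$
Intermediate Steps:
$P = -5$ ($P = -2 - 3 = -5$)
$R{\left(s \right)} = 8 + 8 s$ ($R{\left(s \right)} = 8 - s \left(-3 - 5\right) = 8 - s \left(-8\right) = 8 - - 8 s = 8 + 8 s$)
$Z{\left(r,Y \right)} = Y + r$
$44 p{\left(Z{\left(2,0 \right)} \right)} R{\left(-4 \right)} = 44 \left(0 + 2\right)^{2} \left(8 + 8 \left(-4\right)\right) = 44 \cdot 2^{2} \left(8 - 32\right) = 44 \cdot 4 \left(-24\right) = 176 \left(-24\right) = -4224$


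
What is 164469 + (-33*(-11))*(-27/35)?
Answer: 5746614/35 ≈ 1.6419e+5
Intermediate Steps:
164469 + (-33*(-11))*(-27/35) = 164469 + 363*(-27*1/35) = 164469 + 363*(-27/35) = 164469 - 9801/35 = 5746614/35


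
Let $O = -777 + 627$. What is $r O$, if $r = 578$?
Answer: $-86700$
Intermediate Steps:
$O = -150$
$r O = 578 \left(-150\right) = -86700$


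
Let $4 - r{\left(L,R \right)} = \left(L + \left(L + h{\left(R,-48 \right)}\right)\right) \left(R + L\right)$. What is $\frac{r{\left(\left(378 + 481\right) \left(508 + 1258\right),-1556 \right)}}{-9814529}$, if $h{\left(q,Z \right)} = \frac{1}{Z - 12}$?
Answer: $\frac{45978206814827}{98145290} \approx 4.6847 \cdot 10^{5}$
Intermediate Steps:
$h{\left(q,Z \right)} = \frac{1}{-12 + Z}$
$r{\left(L,R \right)} = 4 - \left(- \frac{1}{60} + 2 L\right) \left(L + R\right)$ ($r{\left(L,R \right)} = 4 - \left(L + \left(L + \frac{1}{-12 - 48}\right)\right) \left(R + L\right) = 4 - \left(L + \left(L + \frac{1}{-60}\right)\right) \left(L + R\right) = 4 - \left(L + \left(L - \frac{1}{60}\right)\right) \left(L + R\right) = 4 - \left(L + \left(- \frac{1}{60} + L\right)\right) \left(L + R\right) = 4 - \left(- \frac{1}{60} + 2 L\right) \left(L + R\right)$)
$\frac{r{\left(\left(378 + 481\right) \left(508 + 1258\right),-1556 \right)}}{-9814529} = \frac{4 - 2 \left(\left(378 + 481\right) \left(508 + 1258\right)\right)^{2} + \frac{\left(378 + 481\right) \left(508 + 1258\right)}{60} + \frac{1}{60} \left(-1556\right) - 2 \left(378 + 481\right) \left(508 + 1258\right) \left(-1556\right)}{-9814529} = \left(4 - 2 \left(859 \cdot 1766\right)^{2} + \frac{859 \cdot 1766}{60} - \frac{389}{15} - 2 \cdot 859 \cdot 1766 \left(-1556\right)\right) \left(- \frac{1}{9814529}\right) = \left(4 - 2 \cdot 1516994^{2} + \frac{1}{60} \cdot 1516994 - \frac{389}{15} - 3033988 \left(-1556\right)\right) \left(- \frac{1}{9814529}\right) = \left(4 - 4602541592072 + \frac{758497}{30} - \frac{389}{15} + 4720885328\right) \left(- \frac{1}{9814529}\right) = \left(- \frac{45978206814827}{10}\right) \left(- \frac{1}{9814529}\right) = \frac{45978206814827}{98145290}$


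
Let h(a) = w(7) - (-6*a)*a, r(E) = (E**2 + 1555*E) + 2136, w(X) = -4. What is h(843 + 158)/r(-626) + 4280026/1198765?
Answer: -2363526736331/347293009385 ≈ -6.8056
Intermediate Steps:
r(E) = 2136 + E**2 + 1555*E
h(a) = -4 + 6*a**2 (h(a) = -4 - (-6*a)*a = -4 - (-6)*a**2 = -4 + 6*a**2)
h(843 + 158)/r(-626) + 4280026/1198765 = (-4 + 6*(843 + 158)**2)/(2136 + (-626)**2 + 1555*(-626)) + 4280026/1198765 = (-4 + 6*1001**2)/(2136 + 391876 - 973430) + 4280026*(1/1198765) = (-4 + 6*1002001)/(-579418) + 4280026/1198765 = (-4 + 6012006)*(-1/579418) + 4280026/1198765 = 6012002*(-1/579418) + 4280026/1198765 = -3006001/289709 + 4280026/1198765 = -2363526736331/347293009385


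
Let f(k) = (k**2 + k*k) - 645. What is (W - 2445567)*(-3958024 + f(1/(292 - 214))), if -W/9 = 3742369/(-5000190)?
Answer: 5453929404968095724099/563354740 ≈ 9.6812e+12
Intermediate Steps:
W = 11227107/1666730 (W = -33681321/(-5000190) = -33681321*(-1)/5000190 = -9*(-3742369/5000190) = 11227107/1666730 ≈ 6.7360)
f(k) = -645 + 2*k**2 (f(k) = (k**2 + k**2) - 645 = 2*k**2 - 645 = -645 + 2*k**2)
(W - 2445567)*(-3958024 + f(1/(292 - 214))) = (11227107/1666730 - 2445567)*(-3958024 + (-645 + 2*(1/(292 - 214))**2)) = -4076088658803*(-3958024 + (-645 + 2*(1/78)**2))/1666730 = -4076088658803*(-3958024 + (-645 + 2*(1/6084)))/1666730 = -4076088658803*(-3958024 + (-645 + 1/3042))/1666730 = -4076088658803*(-3958024 - 1962089/3042)/1666730 = -4076088658803/1666730*(-12042271097/3042) = 5453929404968095724099/563354740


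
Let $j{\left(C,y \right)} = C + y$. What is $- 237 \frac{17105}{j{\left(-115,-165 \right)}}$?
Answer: $\frac{810777}{56} \approx 14478.0$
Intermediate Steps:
$- 237 \frac{17105}{j{\left(-115,-165 \right)}} = - 237 \frac{17105}{-115 - 165} = - 237 \frac{17105}{-280} = - 237 \cdot 17105 \left(- \frac{1}{280}\right) = \left(-237\right) \left(- \frac{3421}{56}\right) = \frac{810777}{56}$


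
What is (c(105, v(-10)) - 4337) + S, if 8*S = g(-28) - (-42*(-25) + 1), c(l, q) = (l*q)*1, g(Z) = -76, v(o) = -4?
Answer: -39183/8 ≈ -4897.9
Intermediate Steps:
c(l, q) = l*q
S = -1127/8 (S = (-76 - (-42*(-25) + 1))/8 = (-76 - (1050 + 1))/8 = (-76 - 1*1051)/8 = (-76 - 1051)/8 = (⅛)*(-1127) = -1127/8 ≈ -140.88)
(c(105, v(-10)) - 4337) + S = (105*(-4) - 4337) - 1127/8 = (-420 - 4337) - 1127/8 = -4757 - 1127/8 = -39183/8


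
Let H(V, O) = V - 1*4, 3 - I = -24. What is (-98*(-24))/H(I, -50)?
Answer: 2352/23 ≈ 102.26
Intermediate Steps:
I = 27 (I = 3 - 1*(-24) = 3 + 24 = 27)
H(V, O) = -4 + V (H(V, O) = V - 4 = -4 + V)
(-98*(-24))/H(I, -50) = (-98*(-24))/(-4 + 27) = 2352/23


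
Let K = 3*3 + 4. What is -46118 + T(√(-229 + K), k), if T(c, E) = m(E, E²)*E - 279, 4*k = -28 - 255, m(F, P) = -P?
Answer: 19695779/64 ≈ 3.0775e+5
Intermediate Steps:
K = 13 (K = 9 + 4 = 13)
k = -283/4 (k = (-28 - 255)/4 = (¼)*(-283) = -283/4 ≈ -70.750)
T(c, E) = -279 - E³ (T(c, E) = (-E²)*E - 279 = -E³ - 279 = -279 - E³)
-46118 + T(√(-229 + K), k) = -46118 + (-279 - (-283/4)³) = -46118 + (-279 - 1*(-22665187/64)) = -46118 + (-279 + 22665187/64) = -46118 + 22647331/64 = 19695779/64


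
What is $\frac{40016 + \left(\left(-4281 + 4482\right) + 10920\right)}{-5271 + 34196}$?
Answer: $\frac{51137}{28925} \approx 1.7679$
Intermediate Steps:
$\frac{40016 + \left(\left(-4281 + 4482\right) + 10920\right)}{-5271 + 34196} = \frac{40016 + \left(201 + 10920\right)}{28925} = \left(40016 + 11121\right) \frac{1}{28925} = 51137 \cdot \frac{1}{28925} = \frac{51137}{28925}$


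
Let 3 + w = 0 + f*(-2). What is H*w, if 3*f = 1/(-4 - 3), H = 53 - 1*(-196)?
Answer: -5063/7 ≈ -723.29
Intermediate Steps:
H = 249 (H = 53 + 196 = 249)
f = -1/21 (f = 1/(3*(-4 - 3)) = (⅓)/(-7) = (⅓)*(-⅐) = -1/21 ≈ -0.047619)
w = -61/21 (w = -3 + (0 - 1/21*(-2)) = -3 + (0 + 2/21) = -3 + 2/21 = -61/21 ≈ -2.9048)
H*w = 249*(-61/21) = -5063/7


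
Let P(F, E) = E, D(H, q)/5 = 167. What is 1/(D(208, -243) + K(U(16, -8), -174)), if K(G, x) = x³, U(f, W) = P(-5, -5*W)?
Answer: -1/5267189 ≈ -1.8985e-7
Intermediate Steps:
D(H, q) = 835 (D(H, q) = 5*167 = 835)
U(f, W) = -5*W
1/(D(208, -243) + K(U(16, -8), -174)) = 1/(835 + (-174)³) = 1/(835 - 5268024) = 1/(-5267189) = -1/5267189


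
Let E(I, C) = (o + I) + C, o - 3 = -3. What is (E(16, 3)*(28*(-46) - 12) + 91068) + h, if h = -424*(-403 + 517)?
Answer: 18032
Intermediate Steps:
o = 0 (o = 3 - 3 = 0)
h = -48336 (h = -424*114 = -48336)
E(I, C) = C + I (E(I, C) = (0 + I) + C = I + C = C + I)
(E(16, 3)*(28*(-46) - 12) + 91068) + h = ((3 + 16)*(28*(-46) - 12) + 91068) - 48336 = (19*(-1288 - 12) + 91068) - 48336 = (19*(-1300) + 91068) - 48336 = (-24700 + 91068) - 48336 = 66368 - 48336 = 18032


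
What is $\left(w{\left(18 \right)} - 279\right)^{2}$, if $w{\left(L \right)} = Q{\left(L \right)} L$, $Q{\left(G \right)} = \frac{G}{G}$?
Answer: $68121$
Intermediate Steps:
$Q{\left(G \right)} = 1$
$w{\left(L \right)} = L$ ($w{\left(L \right)} = 1 L = L$)
$\left(w{\left(18 \right)} - 279\right)^{2} = \left(18 - 279\right)^{2} = \left(-261\right)^{2} = 68121$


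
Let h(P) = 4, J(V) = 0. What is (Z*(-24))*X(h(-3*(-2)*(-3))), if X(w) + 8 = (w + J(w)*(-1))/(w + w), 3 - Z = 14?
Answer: -1980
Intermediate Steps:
Z = -11 (Z = 3 - 1*14 = 3 - 14 = -11)
X(w) = -15/2 (X(w) = -8 + (w + 0*(-1))/(w + w) = -8 + (w + 0)/((2*w)) = -8 + w*(1/(2*w)) = -8 + ½ = -15/2)
(Z*(-24))*X(h(-3*(-2)*(-3))) = -11*(-24)*(-15/2) = 264*(-15/2) = -1980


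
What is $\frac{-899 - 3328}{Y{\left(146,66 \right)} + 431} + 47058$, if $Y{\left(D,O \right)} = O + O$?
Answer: $\frac{26489427}{563} \approx 47051.0$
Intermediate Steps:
$Y{\left(D,O \right)} = 2 O$
$\frac{-899 - 3328}{Y{\left(146,66 \right)} + 431} + 47058 = \frac{-899 - 3328}{2 \cdot 66 + 431} + 47058 = - \frac{4227}{132 + 431} + 47058 = - \frac{4227}{563} + 47058 = \frac{26489427}{563}$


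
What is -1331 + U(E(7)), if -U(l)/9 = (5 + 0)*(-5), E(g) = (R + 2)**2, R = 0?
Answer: -1106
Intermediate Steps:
E(g) = 4 (E(g) = (0 + 2)**2 = 2**2 = 4)
U(l) = 225 (U(l) = -9*(5 + 0)*(-5) = -45*(-5) = -9*(-25) = 225)
-1331 + U(E(7)) = -1331 + 225 = -1106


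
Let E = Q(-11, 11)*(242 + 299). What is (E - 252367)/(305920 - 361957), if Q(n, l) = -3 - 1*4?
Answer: 256154/56037 ≈ 4.5712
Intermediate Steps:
Q(n, l) = -7 (Q(n, l) = -3 - 4 = -7)
E = -3787 (E = -7*(242 + 299) = -7*541 = -3787)
(E - 252367)/(305920 - 361957) = (-3787 - 252367)/(305920 - 361957) = -256154/(-56037) = -256154*(-1/56037) = 256154/56037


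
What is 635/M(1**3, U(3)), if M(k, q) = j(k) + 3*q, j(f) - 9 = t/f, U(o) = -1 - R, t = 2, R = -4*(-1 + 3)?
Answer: 635/32 ≈ 19.844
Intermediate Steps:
R = -8 (R = -4*2 = -8)
U(o) = 7 (U(o) = -1 - 1*(-8) = -1 + 8 = 7)
j(f) = 9 + 2/f
M(k, q) = 9 + 2/k + 3*q (M(k, q) = (9 + 2/k) + 3*q = 9 + 2/k + 3*q)
635/M(1**3, U(3)) = 635/(9 + 2/(1**3) + 3*7) = 635/(9 + 2/1 + 21) = 635/(9 + 2*1 + 21) = 635/(9 + 2 + 21) = 635/32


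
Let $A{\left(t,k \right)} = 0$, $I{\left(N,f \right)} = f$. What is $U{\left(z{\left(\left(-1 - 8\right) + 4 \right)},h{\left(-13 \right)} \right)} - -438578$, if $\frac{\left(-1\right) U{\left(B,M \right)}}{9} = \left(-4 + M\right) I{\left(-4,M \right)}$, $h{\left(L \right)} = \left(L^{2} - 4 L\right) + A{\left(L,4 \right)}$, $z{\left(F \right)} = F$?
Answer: $6965$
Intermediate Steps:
$h{\left(L \right)} = L^{2} - 4 L$ ($h{\left(L \right)} = \left(L^{2} - 4 L\right) + 0 = L^{2} - 4 L$)
$U{\left(B,M \right)} = - 9 M \left(-4 + M\right)$ ($U{\left(B,M \right)} = - 9 \left(-4 + M\right) M = - 9 M \left(-4 + M\right)$)
$U{\left(z{\left(\left(-1 - 8\right) + 4 \right)},h{\left(-13 \right)} \right)} - -438578 = 9 \left(- 13 \left(-4 - 13\right)\right) \left(4 - - 13 \left(-4 - 13\right)\right) - -438578 = 9 \left(\left(-13\right) \left(-17\right)\right) \left(4 - \left(-13\right) \left(-17\right)\right) + 438578 = 9 \cdot 221 \left(4 - 221\right) + 438578 = 9 \cdot 221 \left(-217\right) + 438578 = -431613 + 438578 = 6965$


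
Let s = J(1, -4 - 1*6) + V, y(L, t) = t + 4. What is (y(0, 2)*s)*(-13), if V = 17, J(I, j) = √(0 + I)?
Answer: -1404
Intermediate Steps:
J(I, j) = √I
y(L, t) = 4 + t
s = 18 (s = √1 + 17 = 1 + 17 = 18)
(y(0, 2)*s)*(-13) = ((4 + 2)*18)*(-13) = (6*18)*(-13) = 108*(-13) = -1404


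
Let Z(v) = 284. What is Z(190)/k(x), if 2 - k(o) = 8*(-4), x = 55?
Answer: 142/17 ≈ 8.3529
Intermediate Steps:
k(o) = 34 (k(o) = 2 - 8*(-4) = 2 - 1*(-32) = 2 + 32 = 34)
Z(190)/k(x) = 284/34 = 284*(1/34) = 142/17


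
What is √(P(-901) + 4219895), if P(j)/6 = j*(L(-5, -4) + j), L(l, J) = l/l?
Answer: √9085295 ≈ 3014.2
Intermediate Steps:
L(l, J) = 1
P(j) = 6*j*(1 + j) (P(j) = 6*(j*(1 + j)) = 6*j*(1 + j))
√(P(-901) + 4219895) = √(6*(-901)*(1 - 901) + 4219895) = √(6*(-901)*(-900) + 4219895) = √(4865400 + 4219895) = √9085295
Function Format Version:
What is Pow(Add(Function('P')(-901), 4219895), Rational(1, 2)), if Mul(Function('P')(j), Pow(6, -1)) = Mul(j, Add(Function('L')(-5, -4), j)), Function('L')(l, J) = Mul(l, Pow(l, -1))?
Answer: Pow(9085295, Rational(1, 2)) ≈ 3014.2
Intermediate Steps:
Function('L')(l, J) = 1
Function('P')(j) = Mul(6, j, Add(1, j)) (Function('P')(j) = Mul(6, Mul(j, Add(1, j))) = Mul(6, j, Add(1, j)))
Pow(Add(Function('P')(-901), 4219895), Rational(1, 2)) = Pow(Add(Mul(6, -901, Add(1, -901)), 4219895), Rational(1, 2)) = Pow(Add(Mul(6, -901, -900), 4219895), Rational(1, 2)) = Pow(Add(4865400, 4219895), Rational(1, 2)) = Pow(9085295, Rational(1, 2))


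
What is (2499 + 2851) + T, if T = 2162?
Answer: 7512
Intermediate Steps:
(2499 + 2851) + T = (2499 + 2851) + 2162 = 5350 + 2162 = 7512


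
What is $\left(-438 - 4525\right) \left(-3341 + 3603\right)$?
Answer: $-1300306$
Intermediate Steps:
$\left(-438 - 4525\right) \left(-3341 + 3603\right) = \left(-4963\right) 262 = -1300306$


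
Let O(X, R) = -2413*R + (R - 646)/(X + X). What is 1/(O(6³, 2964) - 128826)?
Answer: -216/1572685769 ≈ -1.3734e-7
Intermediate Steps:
O(X, R) = -2413*R + (-646 + R)/(2*X) (O(X, R) = -2413*R + (-646 + R)/((2*X)) = -2413*R + (-646 + R)*(1/(2*X)) = -2413*R + (-646 + R)/(2*X))
1/(O(6³, 2964) - 128826) = 1/((-646 + 2964 - 4826*2964*6³)/(2*(6³)) - 128826) = 1/((½)*(-646 + 2964 - 4826*2964*216)/216 - 128826) = 1/((½)*(1/216)*(-646 + 2964 - 3089721024) - 128826) = 1/((½)*(1/216)*(-3089718706) - 128826) = 1/(-1544859353/216 - 128826) = 1/(-1572685769/216) = -216/1572685769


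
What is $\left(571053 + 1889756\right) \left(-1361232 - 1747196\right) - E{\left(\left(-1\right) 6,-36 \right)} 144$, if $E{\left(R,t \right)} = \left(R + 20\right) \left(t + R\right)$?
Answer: $-7649247513580$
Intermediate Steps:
$E{\left(R,t \right)} = \left(20 + R\right) \left(R + t\right)$
$\left(571053 + 1889756\right) \left(-1361232 - 1747196\right) - E{\left(\left(-1\right) 6,-36 \right)} 144 = \left(571053 + 1889756\right) \left(-1361232 - 1747196\right) - \left(\left(\left(-1\right) 6\right)^{2} + 20 \left(\left(-1\right) 6\right) + 20 \left(-36\right) + \left(-1\right) 6 \left(-36\right)\right) 144 = 2460809 \left(-3108428\right) - \left(\left(-6\right)^{2} + 20 \left(-6\right) - 720 - -216\right) 144 = -7649247598252 - \left(36 - 120 - 720 + 216\right) 144 = -7649247598252 - \left(-588\right) 144 = -7649247598252 - -84672 = -7649247598252 + 84672 = -7649247513580$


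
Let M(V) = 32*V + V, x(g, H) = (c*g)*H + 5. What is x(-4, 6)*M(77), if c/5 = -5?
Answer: 1537305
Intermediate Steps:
c = -25 (c = 5*(-5) = -25)
x(g, H) = 5 - 25*H*g (x(g, H) = (-25*g)*H + 5 = -25*H*g + 5 = 5 - 25*H*g)
M(V) = 33*V
x(-4, 6)*M(77) = (5 - 25*6*(-4))*(33*77) = (5 + 600)*2541 = 605*2541 = 1537305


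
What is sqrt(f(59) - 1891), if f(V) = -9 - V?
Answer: I*sqrt(1959) ≈ 44.261*I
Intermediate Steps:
sqrt(f(59) - 1891) = sqrt((-9 - 1*59) - 1891) = sqrt((-9 - 59) - 1891) = sqrt(-68 - 1891) = sqrt(-1959) = I*sqrt(1959)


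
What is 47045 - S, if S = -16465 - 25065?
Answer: 88575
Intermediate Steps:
S = -41530
47045 - S = 47045 - 1*(-41530) = 47045 + 41530 = 88575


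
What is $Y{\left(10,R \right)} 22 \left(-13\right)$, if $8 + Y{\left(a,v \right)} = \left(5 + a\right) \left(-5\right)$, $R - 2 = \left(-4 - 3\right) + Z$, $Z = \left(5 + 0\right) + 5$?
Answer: $23738$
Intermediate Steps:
$Z = 10$ ($Z = 5 + 5 = 10$)
$R = 5$ ($R = 2 + \left(\left(-4 - 3\right) + 10\right) = 2 + \left(-7 + 10\right) = 2 + 3 = 5$)
$Y{\left(a,v \right)} = -33 - 5 a$ ($Y{\left(a,v \right)} = -8 + \left(5 + a\right) \left(-5\right) = -8 - \left(25 + 5 a\right) = -33 - 5 a$)
$Y{\left(10,R \right)} 22 \left(-13\right) = \left(-33 - 50\right) 22 \left(-13\right) = \left(-83\right) 22 \left(-13\right) = \left(-1826\right) \left(-13\right) = 23738$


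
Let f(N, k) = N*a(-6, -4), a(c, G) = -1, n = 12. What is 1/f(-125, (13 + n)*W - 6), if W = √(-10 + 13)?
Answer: 1/125 ≈ 0.0080000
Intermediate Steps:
W = √3 ≈ 1.7320
f(N, k) = -N (f(N, k) = N*(-1) = -N)
1/f(-125, (13 + n)*W - 6) = 1/(-1*(-125)) = 1/125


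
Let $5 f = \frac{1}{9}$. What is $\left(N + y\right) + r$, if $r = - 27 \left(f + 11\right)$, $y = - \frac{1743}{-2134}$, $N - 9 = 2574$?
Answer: $\frac{24393933}{10670} \approx 2286.2$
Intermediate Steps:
$N = 2583$ ($N = 9 + 2574 = 2583$)
$y = \frac{1743}{2134}$ ($y = \left(-1743\right) \left(- \frac{1}{2134}\right) = \frac{1743}{2134} \approx 0.81678$)
$f = \frac{1}{45}$ ($f = \frac{1}{5 \cdot 9} = \frac{1}{5} \cdot \frac{1}{9} = \frac{1}{45} \approx 0.022222$)
$r = - \frac{1488}{5}$ ($r = - 27 \left(\frac{1}{45} + 11\right) = \left(-27\right) \frac{496}{45} = - \frac{1488}{5} \approx -297.6$)
$\left(N + y\right) + r = \left(2583 + \frac{1743}{2134}\right) - \frac{1488}{5} = \frac{5513865}{2134} - \frac{1488}{5} = \frac{24393933}{10670}$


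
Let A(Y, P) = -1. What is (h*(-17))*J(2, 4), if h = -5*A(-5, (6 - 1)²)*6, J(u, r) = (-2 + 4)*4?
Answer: -4080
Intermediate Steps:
J(u, r) = 8 (J(u, r) = 2*4 = 8)
h = 30 (h = -5*(-1)*6 = 5*6 = 30)
(h*(-17))*J(2, 4) = (30*(-17))*8 = -510*8 = -4080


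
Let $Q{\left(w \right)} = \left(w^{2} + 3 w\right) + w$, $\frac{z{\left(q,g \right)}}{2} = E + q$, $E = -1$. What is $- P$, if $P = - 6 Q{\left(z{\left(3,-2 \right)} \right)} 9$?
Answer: $1728$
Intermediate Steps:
$z{\left(q,g \right)} = -2 + 2 q$ ($z{\left(q,g \right)} = 2 \left(-1 + q\right) = -2 + 2 q$)
$Q{\left(w \right)} = w^{2} + 4 w$
$P = -1728$ ($P = - 6 \left(-2 + 2 \cdot 3\right) \left(4 + \left(-2 + 2 \cdot 3\right)\right) 9 = - 6 \left(-2 + 6\right) \left(4 + \left(-2 + 6\right)\right) 9 = - 6 \cdot 4 \left(4 + 4\right) 9 = - 6 \cdot 4 \cdot 8 \cdot 9 = \left(-6\right) 32 \cdot 9 = \left(-192\right) 9 = -1728$)
$- P = \left(-1\right) \left(-1728\right) = 1728$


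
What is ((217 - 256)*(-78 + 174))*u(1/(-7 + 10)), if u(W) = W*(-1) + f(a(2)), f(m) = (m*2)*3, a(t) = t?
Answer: -43680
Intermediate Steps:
f(m) = 6*m (f(m) = (2*m)*3 = 6*m)
u(W) = 12 - W (u(W) = W*(-1) + 6*2 = -W + 12 = 12 - W)
((217 - 256)*(-78 + 174))*u(1/(-7 + 10)) = ((217 - 256)*(-78 + 174))*(12 - 1/(-7 + 10)) = (-39*96)*(12 - 1/3) = -3744*(12 - 1*1/3) = -3744*(12 - 1/3) = -3744*35/3 = -43680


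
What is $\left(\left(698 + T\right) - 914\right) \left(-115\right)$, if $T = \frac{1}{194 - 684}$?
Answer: $\frac{2434343}{98} \approx 24840.0$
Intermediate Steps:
$T = - \frac{1}{490}$ ($T = \frac{1}{-490} = - \frac{1}{490} \approx -0.0020408$)
$\left(\left(698 + T\right) - 914\right) \left(-115\right) = \left(\left(698 - \frac{1}{490}\right) - 914\right) \left(-115\right) = \left(\frac{342019}{490} - 914\right) \left(-115\right) = \left(- \frac{105841}{490}\right) \left(-115\right) = \frac{2434343}{98}$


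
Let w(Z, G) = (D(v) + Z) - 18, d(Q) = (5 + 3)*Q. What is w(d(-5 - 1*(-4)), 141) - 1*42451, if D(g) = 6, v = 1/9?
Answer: -42471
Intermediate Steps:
v = 1/9 ≈ 0.11111
d(Q) = 8*Q
w(Z, G) = -12 + Z (w(Z, G) = (6 + Z) - 18 = -12 + Z)
w(d(-5 - 1*(-4)), 141) - 1*42451 = (-12 + 8*(-5 - 1*(-4))) - 1*42451 = (-12 + 8*(-5 + 4)) - 42451 = (-12 + 8*(-1)) - 42451 = (-12 - 8) - 42451 = -20 - 42451 = -42471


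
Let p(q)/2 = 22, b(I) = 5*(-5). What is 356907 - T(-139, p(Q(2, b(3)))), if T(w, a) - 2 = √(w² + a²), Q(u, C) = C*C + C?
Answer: 356905 - √21257 ≈ 3.5676e+5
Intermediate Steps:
b(I) = -25
Q(u, C) = C + C² (Q(u, C) = C² + C = C + C²)
p(q) = 44 (p(q) = 2*22 = 44)
T(w, a) = 2 + √(a² + w²) (T(w, a) = 2 + √(w² + a²) = 2 + √(a² + w²))
356907 - T(-139, p(Q(2, b(3)))) = 356907 - (2 + √(44² + (-139)²)) = 356907 - (2 + √(1936 + 19321)) = 356907 - (2 + √21257) = 356907 + (-2 - √21257) = 356905 - √21257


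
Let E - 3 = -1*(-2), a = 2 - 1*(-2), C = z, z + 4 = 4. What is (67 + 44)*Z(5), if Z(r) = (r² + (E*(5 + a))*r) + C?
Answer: 27750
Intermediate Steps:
z = 0 (z = -4 + 4 = 0)
C = 0
a = 4 (a = 2 + 2 = 4)
E = 5 (E = 3 - 1*(-2) = 3 + 2 = 5)
Z(r) = r² + 45*r (Z(r) = (r² + (5*(5 + 4))*r) + 0 = (r² + (5*9)*r) + 0 = (r² + 45*r) + 0 = r² + 45*r)
(67 + 44)*Z(5) = (67 + 44)*(5*(45 + 5)) = 111*(5*50) = 111*250 = 27750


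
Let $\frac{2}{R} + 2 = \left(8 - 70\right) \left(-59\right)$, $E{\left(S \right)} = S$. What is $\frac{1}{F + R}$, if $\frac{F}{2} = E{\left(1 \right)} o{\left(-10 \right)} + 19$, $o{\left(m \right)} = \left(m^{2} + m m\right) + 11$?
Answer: $\frac{1828}{840881} \approx 0.0021739$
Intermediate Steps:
$o{\left(m \right)} = 11 + 2 m^{2}$ ($o{\left(m \right)} = \left(m^{2} + m^{2}\right) + 11 = 2 m^{2} + 11 = 11 + 2 m^{2}$)
$F = 460$ ($F = 2 \left(1 \left(11 + 2 \left(-10\right)^{2}\right) + 19\right) = 2 \left(1 \left(11 + 2 \cdot 100\right) + 19\right) = 2 \left(1 \left(11 + 200\right) + 19\right) = 2 \left(1 \cdot 211 + 19\right) = 2 \left(211 + 19\right) = 2 \cdot 230 = 460$)
$R = \frac{1}{1828}$ ($R = \frac{2}{-2 + \left(8 - 70\right) \left(-59\right)} = \frac{2}{-2 - -3658} = \frac{2}{-2 + 3658} = \frac{2}{3656} = 2 \cdot \frac{1}{3656} = \frac{1}{1828} \approx 0.00054705$)
$\frac{1}{F + R} = \frac{1}{460 + \frac{1}{1828}} = \frac{1}{\frac{840881}{1828}} = \frac{1828}{840881}$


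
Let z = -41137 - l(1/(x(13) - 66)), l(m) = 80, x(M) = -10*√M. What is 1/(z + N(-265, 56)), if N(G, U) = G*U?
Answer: -1/56057 ≈ -1.7839e-5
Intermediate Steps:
z = -41217 (z = -41137 - 1*80 = -41137 - 80 = -41217)
1/(z + N(-265, 56)) = 1/(-41217 - 265*56) = 1/(-41217 - 14840) = 1/(-56057) = -1/56057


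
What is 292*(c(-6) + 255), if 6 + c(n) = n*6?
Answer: 62196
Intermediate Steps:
c(n) = -6 + 6*n (c(n) = -6 + n*6 = -6 + 6*n)
292*(c(-6) + 255) = 292*((-6 + 6*(-6)) + 255) = 292*((-6 - 36) + 255) = 292*(-42 + 255) = 292*213 = 62196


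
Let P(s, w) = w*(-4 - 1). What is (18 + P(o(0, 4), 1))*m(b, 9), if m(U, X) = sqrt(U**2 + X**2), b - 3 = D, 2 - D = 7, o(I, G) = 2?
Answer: 13*sqrt(85) ≈ 119.85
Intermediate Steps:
D = -5 (D = 2 - 1*7 = 2 - 7 = -5)
P(s, w) = -5*w (P(s, w) = w*(-5) = -5*w)
b = -2 (b = 3 - 5 = -2)
(18 + P(o(0, 4), 1))*m(b, 9) = (18 - 5*1)*sqrt((-2)**2 + 9**2) = (18 - 5)*sqrt(4 + 81) = 13*sqrt(85)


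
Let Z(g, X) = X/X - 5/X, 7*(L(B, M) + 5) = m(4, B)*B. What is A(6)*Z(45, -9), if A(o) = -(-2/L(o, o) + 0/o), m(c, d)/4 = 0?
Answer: -28/45 ≈ -0.62222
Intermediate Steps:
m(c, d) = 0 (m(c, d) = 4*0 = 0)
L(B, M) = -5 (L(B, M) = -5 + (0*B)/7 = -5 + (⅐)*0 = -5 + 0 = -5)
Z(g, X) = 1 - 5/X
A(o) = -⅖ (A(o) = -(-2/(-5) + 0/o) = -(-2*(-⅕) + 0) = -(⅖ + 0) = -1*⅖ = -⅖)
A(6)*Z(45, -9) = -2*(-5 - 9)/(5*(-9)) = -(-2)*(-14)/45 = -⅖*14/9 = -28/45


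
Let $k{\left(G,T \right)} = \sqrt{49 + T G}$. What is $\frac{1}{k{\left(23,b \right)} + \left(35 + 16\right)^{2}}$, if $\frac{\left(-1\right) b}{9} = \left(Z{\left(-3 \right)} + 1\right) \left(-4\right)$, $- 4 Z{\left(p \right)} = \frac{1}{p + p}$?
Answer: $\frac{5202}{13528579} - \frac{\sqrt{3646}}{13528579} \approx 0.00038006$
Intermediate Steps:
$Z{\left(p \right)} = - \frac{1}{8 p}$ ($Z{\left(p \right)} = - \frac{1}{4 \left(p + p\right)} = - \frac{1}{4 \cdot 2 p} = - \frac{\frac{1}{2} \frac{1}{p}}{4} = - \frac{1}{8 p}$)
$b = \frac{75}{2}$ ($b = - 9 \left(- \frac{1}{8 \left(-3\right)} + 1\right) \left(-4\right) = - 9 \left(\left(- \frac{1}{8}\right) \left(- \frac{1}{3}\right) + 1\right) \left(-4\right) = - 9 \left(\frac{1}{24} + 1\right) \left(-4\right) = - 9 \cdot \frac{25}{24} \left(-4\right) = \left(-9\right) \left(- \frac{25}{6}\right) = \frac{75}{2} \approx 37.5$)
$k{\left(G,T \right)} = \sqrt{49 + G T}$
$\frac{1}{k{\left(23,b \right)} + \left(35 + 16\right)^{2}} = \frac{1}{\sqrt{49 + 23 \cdot \frac{75}{2}} + \left(35 + 16\right)^{2}} = \frac{1}{\sqrt{49 + \frac{1725}{2}} + 51^{2}} = \frac{1}{\sqrt{\frac{1823}{2}} + 2601} = \frac{1}{\frac{\sqrt{3646}}{2} + 2601} = \frac{1}{2601 + \frac{\sqrt{3646}}{2}}$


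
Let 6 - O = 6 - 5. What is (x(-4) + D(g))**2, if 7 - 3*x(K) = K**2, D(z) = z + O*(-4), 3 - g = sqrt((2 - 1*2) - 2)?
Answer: (20 + I*sqrt(2))**2 ≈ 398.0 + 56.569*I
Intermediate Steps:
O = 5 (O = 6 - (6 - 5) = 6 - 1*1 = 6 - 1 = 5)
g = 3 - I*sqrt(2) (g = 3 - sqrt((2 - 1*2) - 2) = 3 - sqrt((2 - 2) - 2) = 3 - sqrt(0 - 2) = 3 - sqrt(-2) = 3 - I*sqrt(2) ≈ 3.0 - 1.4142*I)
D(z) = -20 + z (D(z) = z + 5*(-4) = z - 20 = -20 + z)
x(K) = 7/3 - K**2/3
(x(-4) + D(g))**2 = ((7/3 - 1/3*(-4)**2) + (-20 + (3 - I*sqrt(2))))**2 = ((7/3 - 1/3*16) + (-17 - I*sqrt(2)))**2 = ((7/3 - 16/3) + (-17 - I*sqrt(2)))**2 = (-3 + (-17 - I*sqrt(2)))**2 = (-20 - I*sqrt(2))**2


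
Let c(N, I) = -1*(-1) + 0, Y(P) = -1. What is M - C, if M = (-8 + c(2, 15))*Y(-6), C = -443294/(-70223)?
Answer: 48267/70223 ≈ 0.68734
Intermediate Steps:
C = 443294/70223 (C = -443294*(-1/70223) = 443294/70223 ≈ 6.3127)
c(N, I) = 1 (c(N, I) = 1 + 0 = 1)
M = 7 (M = (-8 + 1)*(-1) = -7*(-1) = 7)
M - C = 7 - 1*443294/70223 = 7 - 443294/70223 = 48267/70223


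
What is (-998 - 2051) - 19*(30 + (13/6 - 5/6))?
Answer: -10933/3 ≈ -3644.3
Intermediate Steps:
(-998 - 2051) - 19*(30 + (13/6 - 5/6)) = -3049 - 19*(30 + (13*(⅙) - 5*⅙)) = -3049 - 19*(30 + (13/6 - ⅚)) = -3049 - 19*(30 + 4/3) = -3049 - 19*94/3 = -3049 - 1786/3 = -10933/3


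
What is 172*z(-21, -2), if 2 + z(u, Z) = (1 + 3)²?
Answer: 2408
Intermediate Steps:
z(u, Z) = 14 (z(u, Z) = -2 + (1 + 3)² = -2 + 4² = -2 + 16 = 14)
172*z(-21, -2) = 172*14 = 2408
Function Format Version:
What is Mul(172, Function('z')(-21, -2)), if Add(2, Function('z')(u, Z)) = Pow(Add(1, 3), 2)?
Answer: 2408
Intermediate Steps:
Function('z')(u, Z) = 14 (Function('z')(u, Z) = Add(-2, Pow(Add(1, 3), 2)) = Add(-2, Pow(4, 2)) = Add(-2, 16) = 14)
Mul(172, Function('z')(-21, -2)) = Mul(172, 14) = 2408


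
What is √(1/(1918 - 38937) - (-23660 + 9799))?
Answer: √18995202532802/37019 ≈ 117.73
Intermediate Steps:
√(1/(1918 - 38937) - (-23660 + 9799)) = √(1/(-37019) - 1*(-13861)) = √(-1/37019 + 13861) = √(513120358/37019) = √18995202532802/37019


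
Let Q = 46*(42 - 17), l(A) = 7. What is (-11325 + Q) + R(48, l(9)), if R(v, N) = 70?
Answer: -10105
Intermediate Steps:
Q = 1150 (Q = 46*25 = 1150)
(-11325 + Q) + R(48, l(9)) = (-11325 + 1150) + 70 = -10175 + 70 = -10105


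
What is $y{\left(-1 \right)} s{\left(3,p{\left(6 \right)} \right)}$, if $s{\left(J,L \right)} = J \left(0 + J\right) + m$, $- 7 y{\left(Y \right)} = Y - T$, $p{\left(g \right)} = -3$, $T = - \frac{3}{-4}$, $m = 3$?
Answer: $3$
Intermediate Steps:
$T = \frac{3}{4}$ ($T = \left(-3\right) \left(- \frac{1}{4}\right) = \frac{3}{4} \approx 0.75$)
$y{\left(Y \right)} = \frac{3}{28} - \frac{Y}{7}$ ($y{\left(Y \right)} = - \frac{Y - \frac{3}{4}}{7} = - \frac{- \frac{3}{4} + Y}{7} = \frac{3}{28} - \frac{Y}{7}$)
$s{\left(J,L \right)} = 3 + J^{2}$ ($s{\left(J,L \right)} = J \left(0 + J\right) + 3 = J J + 3 = J^{2} + 3 = 3 + J^{2}$)
$y{\left(-1 \right)} s{\left(3,p{\left(6 \right)} \right)} = \left(\frac{3}{28} - - \frac{1}{7}\right) \left(3 + 3^{2}\right) = \left(\frac{3}{28} + \frac{1}{7}\right) \left(3 + 9\right) = \frac{1}{4} \cdot 12 = 3$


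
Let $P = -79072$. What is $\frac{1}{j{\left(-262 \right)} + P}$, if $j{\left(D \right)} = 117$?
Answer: $- \frac{1}{78955} \approx -1.2665 \cdot 10^{-5}$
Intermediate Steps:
$\frac{1}{j{\left(-262 \right)} + P} = \frac{1}{117 - 79072} = \frac{1}{-78955} = - \frac{1}{78955}$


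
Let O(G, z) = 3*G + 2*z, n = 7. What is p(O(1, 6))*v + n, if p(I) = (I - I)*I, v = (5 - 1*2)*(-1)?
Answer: 7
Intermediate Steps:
O(G, z) = 2*z + 3*G
v = -3 (v = (5 - 2)*(-1) = 3*(-1) = -3)
p(I) = 0 (p(I) = 0*I = 0)
p(O(1, 6))*v + n = 0*(-3) + 7 = 0 + 7 = 7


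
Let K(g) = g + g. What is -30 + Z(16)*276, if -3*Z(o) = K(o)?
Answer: -2974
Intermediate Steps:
K(g) = 2*g
Z(o) = -2*o/3
-30 + Z(16)*276 = -30 - ⅔*16*276 = -30 - 32/3*276 = -30 - 2944 = -2974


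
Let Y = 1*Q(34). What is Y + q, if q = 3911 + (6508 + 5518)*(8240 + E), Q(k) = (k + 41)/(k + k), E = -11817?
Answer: -2924890113/68 ≈ -4.3013e+7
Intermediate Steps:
Q(k) = (41 + k)/(2*k) (Q(k) = (41 + k)/((2*k)) = (41 + k)*(1/(2*k)) = (41 + k)/(2*k))
Y = 75/68 (Y = 1*((1/2)*(41 + 34)/34) = 1*((1/2)*(1/34)*75) = 1*(75/68) = 75/68 ≈ 1.1029)
q = -43013091 (q = 3911 + (6508 + 5518)*(8240 - 11817) = 3911 + 12026*(-3577) = 3911 - 43017002 = -43013091)
Y + q = 75/68 - 43013091 = -2924890113/68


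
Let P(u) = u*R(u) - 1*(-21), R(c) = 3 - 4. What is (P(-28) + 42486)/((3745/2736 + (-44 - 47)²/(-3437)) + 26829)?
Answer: 57140498160/36040036811 ≈ 1.5855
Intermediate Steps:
R(c) = -1
P(u) = 21 - u (P(u) = u*(-1) - 1*(-21) = -u + 21 = 21 - u)
(P(-28) + 42486)/((3745/2736 + (-44 - 47)²/(-3437)) + 26829) = ((21 - 1*(-28)) + 42486)/((3745/2736 + (-44 - 47)²/(-3437)) + 26829) = ((21 + 28) + 42486)/((3745*(1/2736) + (-91)²*(-1/3437)) + 26829) = (49 + 42486)/((3745/2736 + 8281*(-1/3437)) + 26829) = 42535/((3745/2736 - 1183/491) + 26829) = 42535/(-1397893/1343376 + 26829) = 42535/(36040036811/1343376) = 42535*(1343376/36040036811) = 57140498160/36040036811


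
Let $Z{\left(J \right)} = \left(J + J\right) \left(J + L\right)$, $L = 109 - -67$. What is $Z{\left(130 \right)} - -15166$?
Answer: $94726$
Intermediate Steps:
$L = 176$ ($L = 109 + 67 = 176$)
$Z{\left(J \right)} = 2 J \left(176 + J\right)$ ($Z{\left(J \right)} = \left(J + J\right) \left(J + 176\right) = 2 J \left(176 + J\right)$)
$Z{\left(130 \right)} - -15166 = 2 \cdot 130 \left(176 + 130\right) - -15166 = 2 \cdot 130 \cdot 306 + 15166 = 79560 + 15166 = 94726$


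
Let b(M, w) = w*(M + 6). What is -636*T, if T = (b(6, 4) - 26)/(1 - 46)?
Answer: 4664/15 ≈ 310.93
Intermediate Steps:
b(M, w) = w*(6 + M)
T = -22/45 (T = (4*(6 + 6) - 26)/(1 - 46) = (4*12 - 26)/(-45) = (48 - 26)*(-1/45) = 22*(-1/45) = -22/45 ≈ -0.48889)
-636*T = -636*(-22/45) = 4664/15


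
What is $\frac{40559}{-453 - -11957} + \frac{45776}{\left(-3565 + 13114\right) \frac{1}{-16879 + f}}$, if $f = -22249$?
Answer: $- \frac{20604695467421}{109851696} \approx -1.8757 \cdot 10^{5}$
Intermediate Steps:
$\frac{40559}{-453 - -11957} + \frac{45776}{\left(-3565 + 13114\right) \frac{1}{-16879 + f}} = \frac{40559}{-453 - -11957} + \frac{45776}{\left(-3565 + 13114\right) \frac{1}{-16879 - 22249}} = \frac{40559}{-453 + 11957} + \frac{45776}{9549 \frac{1}{-39128}} = \frac{40559}{11504} + \frac{45776}{9549 \left(- \frac{1}{39128}\right)} = 40559 \cdot \frac{1}{11504} + \frac{45776}{- \frac{9549}{39128}} = \frac{40559}{11504} + 45776 \left(- \frac{39128}{9549}\right) = \frac{40559}{11504} - \frac{1791123328}{9549} = - \frac{20604695467421}{109851696}$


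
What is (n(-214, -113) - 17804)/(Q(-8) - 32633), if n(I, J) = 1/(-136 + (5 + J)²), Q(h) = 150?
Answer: 205244511/374464024 ≈ 0.54810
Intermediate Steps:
(n(-214, -113) - 17804)/(Q(-8) - 32633) = (1/(-136 + (5 - 113)²) - 17804)/(150 - 32633) = (1/(-136 + (-108)²) - 17804)/(-32483) = (1/(-136 + 11664) - 17804)*(-1/32483) = (1/11528 - 17804)*(-1/32483) = -205244511/11528*(-1/32483) = 205244511/374464024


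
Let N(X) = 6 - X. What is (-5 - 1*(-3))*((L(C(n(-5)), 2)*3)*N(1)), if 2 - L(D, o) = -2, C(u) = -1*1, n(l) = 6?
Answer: -120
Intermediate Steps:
C(u) = -1
L(D, o) = 4 (L(D, o) = 2 - 1*(-2) = 2 + 2 = 4)
(-5 - 1*(-3))*((L(C(n(-5)), 2)*3)*N(1)) = (-5 - 1*(-3))*((4*3)*(6 - 1*1)) = (-5 + 3)*(12*(6 - 1)) = -24*5 = -2*60 = -120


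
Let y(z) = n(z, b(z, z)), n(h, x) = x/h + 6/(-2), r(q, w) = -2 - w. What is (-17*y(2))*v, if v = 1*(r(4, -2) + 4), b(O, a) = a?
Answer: 136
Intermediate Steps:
n(h, x) = -3 + x/h (n(h, x) = x/h + 6*(-½) = x/h - 3 = -3 + x/h)
y(z) = -2 (y(z) = -3 + z/z = -3 + 1 = -2)
v = 4 (v = 1*((-2 - 1*(-2)) + 4) = 1*((-2 + 2) + 4) = 1*(0 + 4) = 1*4 = 4)
(-17*y(2))*v = -17*(-2)*4 = 34*4 = 136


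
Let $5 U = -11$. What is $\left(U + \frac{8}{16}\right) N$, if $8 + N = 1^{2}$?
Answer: $\frac{119}{10} \approx 11.9$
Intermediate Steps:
$N = -7$ ($N = -8 + 1^{2} = -8 + 1 = -7$)
$U = - \frac{11}{5}$ ($U = \frac{1}{5} \left(-11\right) = - \frac{11}{5} \approx -2.2$)
$\left(U + \frac{8}{16}\right) N = \left(- \frac{11}{5} + \frac{8}{16}\right) \left(-7\right) = \left(- \frac{11}{5} + 8 \cdot \frac{1}{16}\right) \left(-7\right) = \left(- \frac{11}{5} + \frac{1}{2}\right) \left(-7\right) = \left(- \frac{17}{10}\right) \left(-7\right) = \frac{119}{10}$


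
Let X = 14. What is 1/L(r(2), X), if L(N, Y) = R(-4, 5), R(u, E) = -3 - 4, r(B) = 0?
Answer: -⅐ ≈ -0.14286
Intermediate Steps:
R(u, E) = -7
L(N, Y) = -7
1/L(r(2), X) = 1/(-7) = -⅐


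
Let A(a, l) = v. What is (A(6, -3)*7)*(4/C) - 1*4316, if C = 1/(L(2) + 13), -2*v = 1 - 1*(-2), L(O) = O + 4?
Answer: -5114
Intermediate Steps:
L(O) = 4 + O
v = -3/2 (v = -(1 - 1*(-2))/2 = -(1 + 2)/2 = -½*3 = -3/2 ≈ -1.5000)
C = 1/19 (C = 1/((4 + 2) + 13) = 1/(6 + 13) = 1/19 ≈ 0.052632)
A(a, l) = -3/2
(A(6, -3)*7)*(4/C) - 1*4316 = (-3/2*7)*(4/(1/19)) - 1*4316 = -42*19 - 4316 = -21/2*76 - 4316 = -798 - 4316 = -5114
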